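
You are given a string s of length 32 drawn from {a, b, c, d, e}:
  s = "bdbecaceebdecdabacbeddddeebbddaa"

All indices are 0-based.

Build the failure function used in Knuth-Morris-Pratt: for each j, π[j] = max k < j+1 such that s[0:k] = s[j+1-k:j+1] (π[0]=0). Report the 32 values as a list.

π[0] = 0
j=1 s[j]='d': π[1]=0 (border '')
j=2 s[j]='b': π[2]=1 (border 'b')
j=3 s[j]='e': k: 1→0; π[3]=0 (border '')
j=4 s[j]='c': π[4]=0 (border '')
j=5 s[j]='a': π[5]=0 (border '')
j=6 s[j]='c': π[6]=0 (border '')
j=7 s[j]='e': π[7]=0 (border '')
j=8 s[j]='e': π[8]=0 (border '')
j=9 s[j]='b': π[9]=1 (border 'b')
j=10 s[j]='d': π[10]=2 (border 'bd')
j=11 s[j]='e': k: 2→0; π[11]=0 (border '')
j=12 s[j]='c': π[12]=0 (border '')
j=13 s[j]='d': π[13]=0 (border '')
j=14 s[j]='a': π[14]=0 (border '')
j=15 s[j]='b': π[15]=1 (border 'b')
j=16 s[j]='a': k: 1→0; π[16]=0 (border '')
j=17 s[j]='c': π[17]=0 (border '')
j=18 s[j]='b': π[18]=1 (border 'b')
j=19 s[j]='e': k: 1→0; π[19]=0 (border '')
j=20 s[j]='d': π[20]=0 (border '')
j=21 s[j]='d': π[21]=0 (border '')
j=22 s[j]='d': π[22]=0 (border '')
j=23 s[j]='d': π[23]=0 (border '')
j=24 s[j]='e': π[24]=0 (border '')
j=25 s[j]='e': π[25]=0 (border '')
j=26 s[j]='b': π[26]=1 (border 'b')
j=27 s[j]='b': k: 1→0; π[27]=1 (border 'b')
j=28 s[j]='d': π[28]=2 (border 'bd')
j=29 s[j]='d': k: 2→0; π[29]=0 (border '')
j=30 s[j]='a': π[30]=0 (border '')
j=31 s[j]='a': π[31]=0 (border '')

[0, 0, 1, 0, 0, 0, 0, 0, 0, 1, 2, 0, 0, 0, 0, 1, 0, 0, 1, 0, 0, 0, 0, 0, 0, 0, 1, 1, 2, 0, 0, 0]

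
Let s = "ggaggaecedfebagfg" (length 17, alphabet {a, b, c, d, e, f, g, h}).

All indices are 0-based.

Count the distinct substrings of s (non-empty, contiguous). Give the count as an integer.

rank | idx | suffix
   0 |   5 | aecedfebagfg
   1 |  13 | agfg
   2 |   2 | aggaecedfebagfg
   3 |  12 | bagfg
   4 |   7 | cedfebagfg
   5 |   9 | dfebagfg
   6 |  11 | ebagfg
   7 |   6 | ecedfebagfg
   8 |   8 | edfebagfg
   9 |  10 | febagfg
  10 |  15 | fg
  11 |  16 | g
  12 |   4 | gaecedfebagfg
  13 |   1 | gaggaecedfebagfg
  14 |  14 | gfg
  15 |   3 | ggaecedfebagfg
  16 |   0 | ggaggaecedfebagfg

SA = [5, 13, 2, 12, 7, 9, 11, 6, 8, 10, 15, 16, 4, 1, 14, 3, 0]
[i] adj suffixes → lcp
  [1] 5/13 → 1 ('a')
  [2] 13/2 → 2 ('ag')
  [3] 2/12 → 0 ('')
  [4] 12/7 → 0 ('')
  [5] 7/9 → 0 ('')
  [6] 9/11 → 0 ('')
  [7] 11/6 → 1 ('e')
  [8] 6/8 → 1 ('e')
  [9] 8/10 → 0 ('')
  [10] 10/15 → 1 ('f')
  [11] 15/16 → 0 ('')
  [12] 16/4 → 1 ('g')
  [13] 4/1 → 2 ('ga')
  [14] 1/14 → 1 ('g')
  [15] 14/3 → 1 ('g')
  [16] 3/0 → 3 ('gga')

n(n+1)/2 = 17·18/2 = 153
Σ LCP = 0 + 1 + 2 + 0 + 0 + 0 + 0 + 1 + 1 + 0 + 1 + 0 + 1 + 2 + 1 + 1 + 3 = 14
distinct = 153 − 14 = 139

139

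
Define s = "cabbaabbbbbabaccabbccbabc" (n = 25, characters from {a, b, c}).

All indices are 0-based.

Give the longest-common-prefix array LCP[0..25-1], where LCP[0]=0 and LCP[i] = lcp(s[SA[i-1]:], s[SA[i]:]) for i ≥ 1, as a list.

sorted suffixes:
  #0 SA[0]=4  'aabbbbbabaccabbccbabc'
  #1 SA[1]=11  'abaccabbccbabc'
  #2 SA[2]=1  'abbaabbbbbabaccabbccbabc'
  #3 SA[3]=5  'abbbbbabaccabbccbabc'
  #4 SA[4]=16  'abbccbabc'
  #5 SA[5]=22  'abc'
  #6 SA[6]=13  'accabbccbabc'
  #7 SA[7]=3  'baabbbbbabaccabbccbabc'
  #8 SA[8]=10  'babaccabbccbabc'
  #9 SA[9]=21  'babc'
  #10 SA[10]=12  'baccabbccbabc'
  #11 SA[11]=2  'bbaabbbbbabaccabbccbabc'
  #12 SA[12]=9  'bbabaccabbccbabc'
  #13 SA[13]=8  'bbbabaccabbccbabc'
  #14 SA[14]=7  'bbbbabaccabbccbabc'
  #15 SA[15]=6  'bbbbbabaccabbccbabc'
  #16 SA[16]=17  'bbccbabc'
  #17 SA[17]=23  'bc'
  #18 SA[18]=18  'bccbabc'
  #19 SA[19]=24  'c'
  #20 SA[20]=0  'cabbaabbbbbabaccabbccbabc'
  #21 SA[21]=15  'cabbccbabc'
  #22 SA[22]=20  'cbabc'
  #23 SA[23]=14  'ccabbccbabc'
  #24 SA[24]=19  'ccbabc'

SA = [4, 11, 1, 5, 16, 22, 13, 3, 10, 21, 12, 2, 9, 8, 7, 6, 17, 23, 18, 24, 0, 15, 20, 14, 19]
i: (SA[i-1],SA[i]) lcp shared
  1: (4,11) 1 'a'
  2: (11,1) 2 'ab'
  3: (1,5) 3 'abb'
  4: (5,16) 3 'abb'
  5: (16,22) 2 'ab'
  6: (22,13) 1 'a'
  7: (13,3) 0 ''
  8: (3,10) 2 'ba'
  9: (10,21) 3 'bab'
  10: (21,12) 2 'ba'
  11: (12,2) 1 'b'
  12: (2,9) 3 'bba'
  13: (9,8) 2 'bb'
  14: (8,7) 3 'bbb'
  15: (7,6) 4 'bbbb'
  16: (6,17) 2 'bb'
  17: (17,23) 1 'b'
  18: (23,18) 2 'bc'
  19: (18,24) 0 ''
  20: (24,0) 1 'c'
  21: (0,15) 4 'cabb'
  22: (15,20) 1 'c'
  23: (20,14) 1 'c'
  24: (14,19) 2 'cc'

[0, 1, 2, 3, 3, 2, 1, 0, 2, 3, 2, 1, 3, 2, 3, 4, 2, 1, 2, 0, 1, 4, 1, 1, 2]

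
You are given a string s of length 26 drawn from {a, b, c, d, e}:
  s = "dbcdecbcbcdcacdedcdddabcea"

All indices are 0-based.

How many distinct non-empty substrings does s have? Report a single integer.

rank→(start, suffix):
  0 → (25, 'a')
  1 → (21, 'abcea')
  2 → (12, 'acdedcdddabcea')
  3 → (6, 'bcbcdcacdedcdddabcea')
  4 → (8, 'bcdcacdedcdddabcea')
  5 → (1, 'bcdecbcbcdcacdedcdddabcea')
  6 → (22, 'bcea')
  7 → (11, 'cacdedcdddabcea')
  8 → (5, 'cbcbcdcacdedcdddabcea')
  9 → (7, 'cbcdcacdedcdddabcea')
  10 → (9, 'cdcacdedcdddabcea')
  11 → (17, 'cdddabcea')
  12 → (2, 'cdecbcbcdcacdedcdddabcea')
  13 → (13, 'cdedcdddabcea')
  14 → (23, 'cea')
  15 → (20, 'dabcea')
  16 → (0, 'dbcdecbcbcdcacdedcdddabcea')
  17 → (10, 'dcacdedcdddabcea')
  18 → (16, 'dcdddabcea')
  19 → (19, 'ddabcea')
  20 → (18, 'dddabcea')
  21 → (3, 'decbcbcdcacdedcdddabcea')
  22 → (14, 'dedcdddabcea')
  23 → (24, 'ea')
  24 → (4, 'ecbcbcdcacdedcdddabcea')
  25 → (15, 'edcdddabcea')

SA = [25, 21, 12, 6, 8, 1, 22, 11, 5, 7, 9, 17, 2, 13, 23, 20, 0, 10, 16, 19, 18, 3, 14, 24, 4, 15]
i: (SA[i-1],SA[i]) lcp shared
  1: (25,21) 1 'a'
  2: (21,12) 1 'a'
  3: (12,6) 0 ''
  4: (6,8) 2 'bc'
  5: (8,1) 3 'bcd'
  6: (1,22) 2 'bc'
  7: (22,11) 0 ''
  8: (11,5) 1 'c'
  9: (5,7) 3 'cbc'
  10: (7,9) 1 'c'
  11: (9,17) 2 'cd'
  12: (17,2) 2 'cd'
  13: (2,13) 3 'cde'
  14: (13,23) 1 'c'
  15: (23,20) 0 ''
  16: (20,0) 1 'd'
  17: (0,10) 1 'd'
  18: (10,16) 2 'dc'
  19: (16,19) 1 'd'
  20: (19,18) 2 'dd'
  21: (18,3) 1 'd'
  22: (3,14) 2 'de'
  23: (14,24) 0 ''
  24: (24,4) 1 'e'
  25: (4,15) 1 'e'

n(n+1)/2 = 26·27/2 = 351
Σ LCP = 0 + 1 + 1 + 0 + 2 + 3 + 2 + 0 + 1 + 3 + 1 + 2 + 2 + 3 + 1 + 0 + 1 + 1 + 2 + 1 + 2 + 1 + 2 + 0 + 1 + 1 = 34
distinct = 351 − 34 = 317

317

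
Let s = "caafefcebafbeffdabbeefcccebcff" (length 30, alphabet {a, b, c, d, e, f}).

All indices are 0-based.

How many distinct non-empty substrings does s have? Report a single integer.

430

rank→(start, suffix):
  0 → (1, 'aafefcebafbeffdabbeefcccebcff')
  1 → (16, 'abbeefcccebcff')
  2 → (9, 'afbeffdabbeefcccebcff')
  3 → (2, 'afefcebafbeffdabbeefcccebcff')
  4 → (8, 'bafbeffdabbeefcccebcff')
  5 → (17, 'bbeefcccebcff')
  6 → (26, 'bcff')
  7 → (18, 'beefcccebcff')
  8 → (11, 'beffdabbeefcccebcff')
  9 → (0, 'caafefcebafbeffdabbeefcccebcff')
  10 → (22, 'cccebcff')
  11 → (23, 'ccebcff')
  12 → (6, 'cebafbeffdabbeefcccebcff')
  13 → (24, 'cebcff')
  14 → (27, 'cff')
  15 → (15, 'dabbeefcccebcff')
  16 → (7, 'ebafbeffdabbeefcccebcff')
  17 → (25, 'ebcff')
  18 → (19, 'eefcccebcff')
  19 → (20, 'efcccebcff')
  20 → (4, 'efcebafbeffdabbeefcccebcff')
  21 → (12, 'effdabbeefcccebcff')
  22 → (29, 'f')
  23 → (10, 'fbeffdabbeefcccebcff')
  24 → (21, 'fcccebcff')
  25 → (5, 'fcebafbeffdabbeefcccebcff')
  26 → (14, 'fdabbeefcccebcff')
  27 → (3, 'fefcebafbeffdabbeefcccebcff')
  28 → (28, 'ff')
  29 → (13, 'ffdabbeefcccebcff')

SA = [1, 16, 9, 2, 8, 17, 26, 18, 11, 0, 22, 23, 6, 24, 27, 15, 7, 25, 19, 20, 4, 12, 29, 10, 21, 5, 14, 3, 28, 13]
rank  pair      lcp
   1  s[1:],s[16:]  1  'a'
   2  s[16:],s[9:]  1  'a'
   3  s[9:],s[2:]  2  'af'
   4  s[2:],s[8:]  0  ''
   5  s[8:],s[17:]  1  'b'
   6  s[17:],s[26:]  1  'b'
   7  s[26:],s[18:]  1  'b'
   8  s[18:],s[11:]  2  'be'
   9  s[11:],s[0:]  0  ''
  10  s[0:],s[22:]  1  'c'
  11  s[22:],s[23:]  2  'cc'
  12  s[23:],s[6:]  1  'c'
  13  s[6:],s[24:]  3  'ceb'
  14  s[24:],s[27:]  1  'c'
  15  s[27:],s[15:]  0  ''
  16  s[15:],s[7:]  0  ''
  17  s[7:],s[25:]  2  'eb'
  18  s[25:],s[19:]  1  'e'
  19  s[19:],s[20:]  1  'e'
  20  s[20:],s[4:]  3  'efc'
  21  s[4:],s[12:]  2  'ef'
  22  s[12:],s[29:]  0  ''
  23  s[29:],s[10:]  1  'f'
  24  s[10:],s[21:]  1  'f'
  25  s[21:],s[5:]  2  'fc'
  26  s[5:],s[14:]  1  'f'
  27  s[14:],s[3:]  1  'f'
  28  s[3:],s[28:]  1  'f'
  29  s[28:],s[13:]  2  'ff'

n(n+1)/2 = 30·31/2 = 465
Σ LCP = 0 + 1 + 1 + 2 + 0 + 1 + 1 + 1 + 2 + 0 + 1 + 2 + 1 + 3 + 1 + 0 + 0 + 2 + 1 + 1 + 3 + 2 + 0 + 1 + 1 + 2 + 1 + 1 + 1 + 2 = 35
distinct = 465 − 35 = 430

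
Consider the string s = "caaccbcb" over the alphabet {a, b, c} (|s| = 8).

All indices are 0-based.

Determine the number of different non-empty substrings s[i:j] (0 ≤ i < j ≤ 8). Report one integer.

30

rank | idx | suffix
   0 |   1 | aaccbcb
   1 |   2 | accbcb
   2 |   7 | b
   3 |   5 | bcb
   4 |   0 | caaccbcb
   5 |   6 | cb
   6 |   4 | cbcb
   7 |   3 | ccbcb

SA = [1, 2, 7, 5, 0, 6, 4, 3]
[i] adj suffixes → lcp
  [1] 1/2 → 1 ('a')
  [2] 2/7 → 0 ('')
  [3] 7/5 → 1 ('b')
  [4] 5/0 → 0 ('')
  [5] 0/6 → 1 ('c')
  [6] 6/4 → 2 ('cb')
  [7] 4/3 → 1 ('c')

n(n+1)/2 = 8·9/2 = 36
Σ LCP = 0 + 1 + 0 + 1 + 0 + 1 + 2 + 1 = 6
distinct = 36 − 6 = 30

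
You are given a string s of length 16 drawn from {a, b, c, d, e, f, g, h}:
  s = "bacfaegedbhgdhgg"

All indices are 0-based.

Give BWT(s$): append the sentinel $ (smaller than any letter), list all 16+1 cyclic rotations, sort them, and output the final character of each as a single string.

rank  rotation           last
    0  $bacfaegedbhgdhgg  g
    1  acfaegedbhgdhgg$b  b
    2  aegedbhgdhgg$bacf  f
    3  bacfaegedbhgdhgg$  $
    4  bhgdhgg$bacfaeged  d
    5  cfaegedbhgdhgg$ba  a
    6  dbhgdhgg$bacfaege  e
    7  dhgg$bacfaegedbhg  g
    8  edbhgdhgg$bacfaeg  g
    9  egedbhgdhgg$bacfa  a
   10  faegedbhgdhgg$bac  c
   11  g$bacfaegedbhgdhg  g
   12  gdhgg$bacfaegedbh  h
   13  gedbhgdhgg$bacfae  e
   14  gg$bacfaegedbhgdh  h
   15  hgdhgg$bacfaegedb  b
   16  hgg$bacfaegedbhgd  d

gbf$daeggacghehbd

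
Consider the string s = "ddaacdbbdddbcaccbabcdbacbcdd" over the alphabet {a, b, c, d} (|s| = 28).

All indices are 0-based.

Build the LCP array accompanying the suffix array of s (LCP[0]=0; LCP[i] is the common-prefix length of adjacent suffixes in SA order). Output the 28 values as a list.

[0, 1, 1, 2, 2, 0, 2, 1, 1, 2, 3, 1, 0, 1, 2, 1, 1, 3, 2, 0, 1, 1, 2, 2, 1, 2, 2, 2]

rank | idx | suffix
   0 |   2 | aacdbbdddbcaccbabcdbacbcdd
   1 |  17 | abcdbacbcdd
   2 |  22 | acbcdd
   3 |  13 | accbabcdbacbcdd
   4 |   3 | acdbbdddbcaccbabcdbacbcdd
   5 |  16 | babcdbacbcdd
   6 |  21 | bacbcdd
   7 |   6 | bbdddbcaccbabcdbacbcdd
   8 |  11 | bcaccbabcdbacbcdd
   9 |  18 | bcdbacbcdd
  10 |  24 | bcdd
  11 |   7 | bdddbcaccbabcdbacbcdd
  12 |  12 | caccbabcdbacbcdd
  13 |  15 | cbabcdbacbcdd
  14 |  23 | cbcdd
  15 |  14 | ccbabcdbacbcdd
  16 |  19 | cdbacbcdd
  17 |   4 | cdbbdddbcaccbabcdbacbcdd
  18 |  25 | cdd
  19 |  27 | d
  20 |   1 | daacdbbdddbcaccbabcdbacbcdd
  21 |  20 | dbacbcdd
  22 |   5 | dbbdddbcaccbabcdbacbcdd
  23 |  10 | dbcaccbabcdbacbcdd
  24 |  26 | dd
  25 |   0 | ddaacdbbdddbcaccbabcdbacbcdd
  26 |   9 | ddbcaccbabcdbacbcdd
  27 |   8 | dddbcaccbabcdbacbcdd

SA = [2, 17, 22, 13, 3, 16, 21, 6, 11, 18, 24, 7, 12, 15, 23, 14, 19, 4, 25, 27, 1, 20, 5, 10, 26, 0, 9, 8]
i: (SA[i-1],SA[i]) lcp shared
  1: (2,17) 1 'a'
  2: (17,22) 1 'a'
  3: (22,13) 2 'ac'
  4: (13,3) 2 'ac'
  5: (3,16) 0 ''
  6: (16,21) 2 'ba'
  7: (21,6) 1 'b'
  8: (6,11) 1 'b'
  9: (11,18) 2 'bc'
  10: (18,24) 3 'bcd'
  11: (24,7) 1 'b'
  12: (7,12) 0 ''
  13: (12,15) 1 'c'
  14: (15,23) 2 'cb'
  15: (23,14) 1 'c'
  16: (14,19) 1 'c'
  17: (19,4) 3 'cdb'
  18: (4,25) 2 'cd'
  19: (25,27) 0 ''
  20: (27,1) 1 'd'
  21: (1,20) 1 'd'
  22: (20,5) 2 'db'
  23: (5,10) 2 'db'
  24: (10,26) 1 'd'
  25: (26,0) 2 'dd'
  26: (0,9) 2 'dd'
  27: (9,8) 2 'dd'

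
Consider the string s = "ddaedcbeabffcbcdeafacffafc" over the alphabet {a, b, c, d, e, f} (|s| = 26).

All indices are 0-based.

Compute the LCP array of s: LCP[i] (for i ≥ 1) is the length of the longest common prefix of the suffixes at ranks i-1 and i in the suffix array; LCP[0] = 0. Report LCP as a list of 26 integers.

[0, 1, 1, 1, 2, 0, 1, 1, 0, 1, 2, 1, 1, 0, 1, 1, 1, 0, 2, 1, 0, 2, 1, 2, 1, 2]

rank | idx | suffix
   0 |   8 | abffcbcdeafacffafc
   1 |  19 | acffafc
   2 |   2 | aedcbeabffcbcdeafacffafc
   3 |  17 | afacffafc
   4 |  23 | afc
   5 |  13 | bcdeafacffafc
   6 |   6 | beabffcbcdeafacffafc
   7 |   9 | bffcbcdeafacffafc
   8 |  25 | c
   9 |  12 | cbcdeafacffafc
  10 |   5 | cbeabffcbcdeafacffafc
  11 |  14 | cdeafacffafc
  12 |  20 | cffafc
  13 |   1 | daedcbeabffcbcdeafacffafc
  14 |   4 | dcbeabffcbcdeafacffafc
  15 |   0 | ddaedcbeabffcbcdeafacffafc
  16 |  15 | deafacffafc
  17 |   7 | eabffcbcdeafacffafc
  18 |  16 | eafacffafc
  19 |   3 | edcbeabffcbcdeafacffafc
  20 |  18 | facffafc
  21 |  22 | fafc
  22 |  24 | fc
  23 |  11 | fcbcdeafacffafc
  24 |  21 | ffafc
  25 |  10 | ffcbcdeafacffafc

SA = [8, 19, 2, 17, 23, 13, 6, 9, 25, 12, 5, 14, 20, 1, 4, 0, 15, 7, 16, 3, 18, 22, 24, 11, 21, 10]
[i] adj suffixes → lcp
  [1] 8/19 → 1 ('a')
  [2] 19/2 → 1 ('a')
  [3] 2/17 → 1 ('a')
  [4] 17/23 → 2 ('af')
  [5] 23/13 → 0 ('')
  [6] 13/6 → 1 ('b')
  [7] 6/9 → 1 ('b')
  [8] 9/25 → 0 ('')
  [9] 25/12 → 1 ('c')
  [10] 12/5 → 2 ('cb')
  [11] 5/14 → 1 ('c')
  [12] 14/20 → 1 ('c')
  [13] 20/1 → 0 ('')
  [14] 1/4 → 1 ('d')
  [15] 4/0 → 1 ('d')
  [16] 0/15 → 1 ('d')
  [17] 15/7 → 0 ('')
  [18] 7/16 → 2 ('ea')
  [19] 16/3 → 1 ('e')
  [20] 3/18 → 0 ('')
  [21] 18/22 → 2 ('fa')
  [22] 22/24 → 1 ('f')
  [23] 24/11 → 2 ('fc')
  [24] 11/21 → 1 ('f')
  [25] 21/10 → 2 ('ff')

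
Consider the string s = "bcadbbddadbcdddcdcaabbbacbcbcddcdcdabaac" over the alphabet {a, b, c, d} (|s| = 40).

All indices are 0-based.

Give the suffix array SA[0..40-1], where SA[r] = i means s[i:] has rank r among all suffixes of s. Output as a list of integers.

rank→(start, suffix):
  0 → (18, 'aabbbacbcbcddcdcdabaac')
  1 → (37, 'aac')
  2 → (35, 'abaac')
  3 → (19, 'abbbacbcbcddcdcdabaac')
  4 → (38, 'ac')
  5 → (23, 'acbcbcddcdcdabaac')
  6 → (2, 'adbbddadbcdddcdcaabbbacbcbcddcdcdabaac')
  7 → (8, 'adbcdddcdcaabbbacbcbcddcdcdabaac')
  8 → (36, 'baac')
  9 → (22, 'bacbcbcddcdcdabaac')
  10 → (21, 'bbacbcbcddcdcdabaac')
  11 → (20, 'bbbacbcbcddcdcdabaac')
  12 → (4, 'bbddadbcdddcdcaabbbacbcbcddcdcdabaac')
  13 → (0, 'bcadbbddadbcdddcdcaabbbacbcbcddcdcdabaac')
  14 → (25, 'bcbcddcdcdabaac')
  15 → (27, 'bcddcdcdabaac')
  16 → (10, 'bcdddcdcaabbbacbcbcddcdcdabaac')
  17 → (5, 'bddadbcdddcdcaabbbacbcbcddcdcdabaac')
  18 → (39, 'c')
  19 → (17, 'caabbbacbcbcddcdcdabaac')
  20 → (1, 'cadbbddadbcdddcdcaabbbacbcbcddcdcdabaac')
  21 → (24, 'cbcbcddcdcdabaac')
  22 → (26, 'cbcddcdcdabaac')
  23 → (33, 'cdabaac')
  24 → (15, 'cdcaabbbacbcbcddcdcdabaac')
  25 → (31, 'cdcdabaac')
  26 → (28, 'cddcdcdabaac')
  27 → (11, 'cdddcdcaabbbacbcbcddcdcdabaac')
  28 → (34, 'dabaac')
  29 → (7, 'dadbcdddcdcaabbbacbcbcddcdcdabaac')
  30 → (3, 'dbbddadbcdddcdcaabbbacbcbcddcdcdabaac')
  31 → (9, 'dbcdddcdcaabbbacbcbcddcdcdabaac')
  32 → (16, 'dcaabbbacbcbcddcdcdabaac')
  33 → (32, 'dcdabaac')
  34 → (14, 'dcdcaabbbacbcbcddcdcdabaac')
  35 → (30, 'dcdcdabaac')
  36 → (6, 'ddadbcdddcdcaabbbacbcbcddcdcdabaac')
  37 → (13, 'ddcdcaabbbacbcbcddcdcdabaac')
  38 → (29, 'ddcdcdabaac')
  39 → (12, 'dddcdcaabbbacbcbcddcdcdabaac')

[18, 37, 35, 19, 38, 23, 2, 8, 36, 22, 21, 20, 4, 0, 25, 27, 10, 5, 39, 17, 1, 24, 26, 33, 15, 31, 28, 11, 34, 7, 3, 9, 16, 32, 14, 30, 6, 13, 29, 12]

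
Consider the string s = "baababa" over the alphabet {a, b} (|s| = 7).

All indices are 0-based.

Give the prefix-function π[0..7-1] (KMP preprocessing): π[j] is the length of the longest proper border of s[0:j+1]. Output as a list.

π[0] = 0
j=1 s[j]='a': π[1]=0 (border '')
j=2 s[j]='a': π[2]=0 (border '')
j=3 s[j]='b': π[3]=1 (border 'b')
j=4 s[j]='a': π[4]=2 (border 'ba')
j=5 s[j]='b': k: 2→0; π[5]=1 (border 'b')
j=6 s[j]='a': π[6]=2 (border 'ba')

[0, 0, 0, 1, 2, 1, 2]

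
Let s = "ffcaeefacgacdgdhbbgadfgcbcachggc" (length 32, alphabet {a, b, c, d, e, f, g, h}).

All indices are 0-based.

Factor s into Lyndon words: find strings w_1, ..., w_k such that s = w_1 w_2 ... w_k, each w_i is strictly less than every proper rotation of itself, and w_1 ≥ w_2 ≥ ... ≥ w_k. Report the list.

["f", "f", "c", "aeef", "acg", "acdgdhbbgadfgcbcachggc"]

emit factor 1: 'f' (i=0, period=1)
emit factor 2: 'f' (i=1, period=1)
emit factor 3: 'c' (i=2, period=1)
emit factor 4: 'aeef' (i=3, period=4)
emit factor 5: 'acg' (i=7, period=3)
emit factor 6: 'acdgdhbbgadfgcbcachggc' (i=10, period=22)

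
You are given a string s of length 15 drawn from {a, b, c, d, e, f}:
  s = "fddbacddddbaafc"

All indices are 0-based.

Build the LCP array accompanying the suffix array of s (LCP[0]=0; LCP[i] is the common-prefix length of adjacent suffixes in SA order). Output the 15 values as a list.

sorted suffixes:
  #0 SA[0]=11  'aafc'
  #1 SA[1]=4  'acddddbaafc'
  #2 SA[2]=12  'afc'
  #3 SA[3]=10  'baafc'
  #4 SA[4]=3  'bacddddbaafc'
  #5 SA[5]=14  'c'
  #6 SA[6]=5  'cddddbaafc'
  #7 SA[7]=9  'dbaafc'
  #8 SA[8]=2  'dbacddddbaafc'
  #9 SA[9]=8  'ddbaafc'
  #10 SA[10]=1  'ddbacddddbaafc'
  #11 SA[11]=7  'dddbaafc'
  #12 SA[12]=6  'ddddbaafc'
  #13 SA[13]=13  'fc'
  #14 SA[14]=0  'fddbacddddbaafc'

SA = [11, 4, 12, 10, 3, 14, 5, 9, 2, 8, 1, 7, 6, 13, 0]
[i] adj suffixes → lcp
  [1] 11/4 → 1 ('a')
  [2] 4/12 → 1 ('a')
  [3] 12/10 → 0 ('')
  [4] 10/3 → 2 ('ba')
  [5] 3/14 → 0 ('')
  [6] 14/5 → 1 ('c')
  [7] 5/9 → 0 ('')
  [8] 9/2 → 3 ('dba')
  [9] 2/8 → 1 ('d')
  [10] 8/1 → 4 ('ddba')
  [11] 1/7 → 2 ('dd')
  [12] 7/6 → 3 ('ddd')
  [13] 6/13 → 0 ('')
  [14] 13/0 → 1 ('f')

[0, 1, 1, 0, 2, 0, 1, 0, 3, 1, 4, 2, 3, 0, 1]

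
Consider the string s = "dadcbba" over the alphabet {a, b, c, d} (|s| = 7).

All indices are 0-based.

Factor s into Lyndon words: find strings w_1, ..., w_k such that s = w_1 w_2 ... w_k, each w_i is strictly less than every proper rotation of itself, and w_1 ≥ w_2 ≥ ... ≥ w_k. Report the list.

emit factor 1: 'd' (i=0, period=1)
emit factor 2: 'adcbb' (i=1, period=5)
emit factor 3: 'a' (i=6, period=1)

["d", "adcbb", "a"]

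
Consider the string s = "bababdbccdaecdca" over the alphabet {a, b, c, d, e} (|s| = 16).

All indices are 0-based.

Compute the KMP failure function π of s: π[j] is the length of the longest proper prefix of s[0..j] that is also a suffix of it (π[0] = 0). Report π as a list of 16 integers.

π[0] = 0
j=1 s[j]='a': π[1]=0 (border '')
j=2 s[j]='b': π[2]=1 (border 'b')
j=3 s[j]='a': π[3]=2 (border 'ba')
j=4 s[j]='b': π[4]=3 (border 'bab')
j=5 s[j]='d': k: 3→1→0; π[5]=0 (border '')
j=6 s[j]='b': π[6]=1 (border 'b')
j=7 s[j]='c': k: 1→0; π[7]=0 (border '')
j=8 s[j]='c': π[8]=0 (border '')
j=9 s[j]='d': π[9]=0 (border '')
j=10 s[j]='a': π[10]=0 (border '')
j=11 s[j]='e': π[11]=0 (border '')
j=12 s[j]='c': π[12]=0 (border '')
j=13 s[j]='d': π[13]=0 (border '')
j=14 s[j]='c': π[14]=0 (border '')
j=15 s[j]='a': π[15]=0 (border '')

[0, 0, 1, 2, 3, 0, 1, 0, 0, 0, 0, 0, 0, 0, 0, 0]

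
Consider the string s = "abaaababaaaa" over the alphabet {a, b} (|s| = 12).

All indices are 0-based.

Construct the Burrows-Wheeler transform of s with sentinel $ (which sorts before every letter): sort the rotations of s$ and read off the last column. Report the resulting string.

rank  rotation       last
    0  $abaaababaaaa  a
    1  a$abaaababaaa  a
    2  aa$abaaababaa  a
    3  aaa$abaaababa  a
    4  aaaa$abaaabab  b
    5  aaababaaaa$ab  b
    6  aababaaaa$aba  a
    7  abaaaa$abaaab  b
    8  abaaababaaaa$  $
    9  ababaaaa$abaa  a
   10  baaaa$abaaaba  a
   11  baaababaaaa$a  a
   12  babaaaa$abaaa  a

aaaabbab$aaaa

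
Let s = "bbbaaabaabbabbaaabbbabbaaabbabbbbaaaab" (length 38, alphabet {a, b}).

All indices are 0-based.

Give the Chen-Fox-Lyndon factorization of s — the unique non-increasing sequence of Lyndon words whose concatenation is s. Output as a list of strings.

emit factor 1: 'b' (i=0, period=1)
emit factor 2: 'b' (i=1, period=1)
emit factor 3: 'b' (i=2, period=1)
emit factor 4: 'aaabaabbabbaaabbbabbaaabbabbbb' (i=3, period=30)
emit factor 5: 'aaaab' (i=33, period=5)

["b", "b", "b", "aaabaabbabbaaabbbabbaaabbabbbb", "aaaab"]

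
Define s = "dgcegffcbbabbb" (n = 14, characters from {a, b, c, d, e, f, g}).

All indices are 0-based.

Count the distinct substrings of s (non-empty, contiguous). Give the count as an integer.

rank | idx | suffix
   0 |  10 | abbb
   1 |  13 | b
   2 |   9 | babbb
   3 |  12 | bb
   4 |   8 | bbabbb
   5 |  11 | bbb
   6 |   7 | cbbabbb
   7 |   2 | cegffcbbabbb
   8 |   0 | dgcegffcbbabbb
   9 |   3 | egffcbbabbb
  10 |   6 | fcbbabbb
  11 |   5 | ffcbbabbb
  12 |   1 | gcegffcbbabbb
  13 |   4 | gffcbbabbb

SA = [10, 13, 9, 12, 8, 11, 7, 2, 0, 3, 6, 5, 1, 4]
[i] adj suffixes → lcp
  [1] 10/13 → 0 ('')
  [2] 13/9 → 1 ('b')
  [3] 9/12 → 1 ('b')
  [4] 12/8 → 2 ('bb')
  [5] 8/11 → 2 ('bb')
  [6] 11/7 → 0 ('')
  [7] 7/2 → 1 ('c')
  [8] 2/0 → 0 ('')
  [9] 0/3 → 0 ('')
  [10] 3/6 → 0 ('')
  [11] 6/5 → 1 ('f')
  [12] 5/1 → 0 ('')
  [13] 1/4 → 1 ('g')

n(n+1)/2 = 14·15/2 = 105
Σ LCP = 0 + 0 + 1 + 1 + 2 + 2 + 0 + 1 + 0 + 0 + 0 + 1 + 0 + 1 = 9
distinct = 105 − 9 = 96

96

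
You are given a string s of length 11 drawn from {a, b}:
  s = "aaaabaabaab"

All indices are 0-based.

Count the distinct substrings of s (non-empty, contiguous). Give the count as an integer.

39

rank→(start, suffix):
  0 → (0, 'aaaabaabaab')
  1 → (1, 'aaabaabaab')
  2 → (8, 'aab')
  3 → (5, 'aabaab')
  4 → (2, 'aabaabaab')
  5 → (9, 'ab')
  6 → (6, 'abaab')
  7 → (3, 'abaabaab')
  8 → (10, 'b')
  9 → (7, 'baab')
  10 → (4, 'baabaab')

SA = [0, 1, 8, 5, 2, 9, 6, 3, 10, 7, 4]
rank  pair      lcp
   1  s[0:],s[1:]  3  'aaa'
   2  s[1:],s[8:]  2  'aa'
   3  s[8:],s[5:]  3  'aab'
   4  s[5:],s[2:]  6  'aabaab'
   5  s[2:],s[9:]  1  'a'
   6  s[9:],s[6:]  2  'ab'
   7  s[6:],s[3:]  5  'abaab'
   8  s[3:],s[10:]  0  ''
   9  s[10:],s[7:]  1  'b'
  10  s[7:],s[4:]  4  'baab'

n(n+1)/2 = 11·12/2 = 66
Σ LCP = 0 + 3 + 2 + 3 + 6 + 1 + 2 + 5 + 0 + 1 + 4 = 27
distinct = 66 − 27 = 39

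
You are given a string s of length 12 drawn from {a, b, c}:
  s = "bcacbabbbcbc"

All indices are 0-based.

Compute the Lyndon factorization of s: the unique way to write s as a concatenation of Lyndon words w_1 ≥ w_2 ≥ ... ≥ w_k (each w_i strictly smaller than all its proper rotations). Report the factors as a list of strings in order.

emit factor 1: 'bc' (i=0, period=2)
emit factor 2: 'acb' (i=2, period=3)
emit factor 3: 'abbbcbc' (i=5, period=7)

["bc", "acb", "abbbcbc"]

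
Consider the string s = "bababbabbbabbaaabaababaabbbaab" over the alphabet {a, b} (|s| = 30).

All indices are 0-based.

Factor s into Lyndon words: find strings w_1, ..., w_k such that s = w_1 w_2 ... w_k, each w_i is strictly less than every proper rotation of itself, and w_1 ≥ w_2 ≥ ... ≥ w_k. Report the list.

["b", "ababbabbbabb", "aaabaababaabbbaab"]

emit factor 1: 'b' (i=0, period=1)
emit factor 2: 'ababbabbbabb' (i=1, period=12)
emit factor 3: 'aaabaababaabbbaab' (i=13, period=17)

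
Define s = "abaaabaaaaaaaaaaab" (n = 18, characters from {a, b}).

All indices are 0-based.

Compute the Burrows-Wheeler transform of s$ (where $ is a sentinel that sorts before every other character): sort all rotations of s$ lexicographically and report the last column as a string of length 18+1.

rank  rotation             last
    0  $abaaabaaaaaaaaaaab  b
    1  aaaaaaaaaaab$abaaab  b
    2  aaaaaaaaaab$abaaaba  a
    3  aaaaaaaaab$abaaabaa  a
    4  aaaaaaaab$abaaabaaa  a
    5  aaaaaaab$abaaabaaaa  a
    6  aaaaaab$abaaabaaaaa  a
    7  aaaaab$abaaabaaaaaa  a
    8  aaaab$abaaabaaaaaaa  a
    9  aaab$abaaabaaaaaaaa  a
   10  aaabaaaaaaaaaaab$ab  b
   11  aab$abaaabaaaaaaaaa  a
   12  aabaaaaaaaaaaab$aba  a
   13  ab$abaaabaaaaaaaaaa  a
   14  abaaaaaaaaaaab$abaa  a
   15  abaaabaaaaaaaaaaab$  $
   16  b$abaaabaaaaaaaaaaa  a
   17  baaaaaaaaaaab$abaaa  a
   18  baaabaaaaaaaaaaab$a  a

bbaaaaaaaabaaaa$aaa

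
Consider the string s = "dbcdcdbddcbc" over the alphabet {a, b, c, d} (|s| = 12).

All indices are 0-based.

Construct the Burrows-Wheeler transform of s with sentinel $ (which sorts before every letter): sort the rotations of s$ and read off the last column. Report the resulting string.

rank  rotation       last
    0  $dbcdcdbddcbc  c
    1  bc$dbcdcdbddc  c
    2  bcdcdbddcbc$d  d
    3  bddcbc$dbcdcd  d
    4  c$dbcdcdbddcb  b
    5  cbc$dbcdcdbdd  d
    6  cdbddcbc$dbcd  d
    7  cdcdbddcbc$db  b
    8  dbcdcdbddcbc$  $
    9  dbddcbc$dbcdc  c
   10  dcbc$dbcdcdbd  d
   11  dcdbddcbc$dbc  c
   12  ddcbc$dbcdcdb  b

ccddbddb$cdcb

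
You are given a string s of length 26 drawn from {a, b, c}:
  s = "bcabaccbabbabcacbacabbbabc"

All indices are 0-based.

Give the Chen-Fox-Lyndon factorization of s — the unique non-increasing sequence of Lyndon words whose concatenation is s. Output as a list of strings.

["bc", "abaccbabbabcacbacabbbabc"]

emit factor 1: 'bc' (i=0, period=2)
emit factor 2: 'abaccbabbabcacbacabbbabc' (i=2, period=24)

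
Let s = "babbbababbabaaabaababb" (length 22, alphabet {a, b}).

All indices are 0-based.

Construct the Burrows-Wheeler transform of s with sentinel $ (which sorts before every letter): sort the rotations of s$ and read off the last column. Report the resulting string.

rank  rotation                 last
    0  $babbbababbabaaabaababb  b
    1  aaabaababb$babbbababbab  b
    2  aabaababb$babbbababbaba  a
    3  aababb$babbbababbabaaab  b
    4  abaaabaababb$babbbababb  b
    5  abaababb$babbbababbabaa  a
    6  ababb$babbbababbabaaaba  a
    7  ababbabaaabaababb$babbb  b
    8  abb$babbbababbabaaabaab  b
    9  abbabaaabaababb$babbbab  b
   10  abbbababbabaaabaababb$b  b
   11  b$babbbababbabaaabaabab  b
   12  baaabaababb$babbbababba  a
   13  baababb$babbbababbabaaa  a
   14  babaaabaababb$babbbabab  b
   15  bababbabaaabaababb$babb  b
   16  babb$babbbababbabaaabaa  a
   17  babbabaaabaababb$babbba  a
   18  babbbababbabaaabaababb$  $
   19  bb$babbbababbabaaabaaba  a
   20  bbabaaabaababb$babbbaba  a
   21  bbababbabaaabaababb$bab  b
   22  bbbababbabaaabaababb$ba  a

bbabbaabbbbbaabbaa$aaba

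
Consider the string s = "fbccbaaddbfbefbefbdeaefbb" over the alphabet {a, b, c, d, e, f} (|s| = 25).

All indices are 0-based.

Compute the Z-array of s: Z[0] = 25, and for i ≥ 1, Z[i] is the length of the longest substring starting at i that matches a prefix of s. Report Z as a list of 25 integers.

[25, 0, 0, 0, 0, 0, 0, 0, 0, 0, 2, 0, 0, 2, 0, 0, 2, 0, 0, 0, 0, 0, 2, 0, 0]

Z[0]=25
i=1: i≥r, start 0; Z[1]=0
i=2: i≥r, start 0; Z[2]=0
i=3: i≥r, start 0; Z[3]=0
i=4: i≥r, start 0; Z[4]=0
i=5: i≥r, start 0; Z[5]=0
i=6: i≥r, start 0; Z[6]=0
i=7: i≥r, start 0; Z[7]=0
i=8: i≥r, start 0; Z[8]=0
i=9: i≥r, start 0; Z[9]=0
i=10: i≥r, start 0; Z[10]=2 extend→box=[10,12)
i=11: min(r-i=1, Z[1]=0)=0; Z[11]=0
i=12: i≥r, start 0; Z[12]=0
i=13: i≥r, start 0; Z[13]=2 extend→box=[13,15)
i=14: min(r-i=1, Z[1]=0)=0; Z[14]=0
i=15: i≥r, start 0; Z[15]=0
i=16: i≥r, start 0; Z[16]=2 extend→box=[16,18)
i=17: min(r-i=1, Z[1]=0)=0; Z[17]=0
i=18: i≥r, start 0; Z[18]=0
i=19: i≥r, start 0; Z[19]=0
i=20: i≥r, start 0; Z[20]=0
i=21: i≥r, start 0; Z[21]=0
i=22: i≥r, start 0; Z[22]=2 extend→box=[22,24)
i=23: min(r-i=1, Z[1]=0)=0; Z[23]=0
i=24: i≥r, start 0; Z[24]=0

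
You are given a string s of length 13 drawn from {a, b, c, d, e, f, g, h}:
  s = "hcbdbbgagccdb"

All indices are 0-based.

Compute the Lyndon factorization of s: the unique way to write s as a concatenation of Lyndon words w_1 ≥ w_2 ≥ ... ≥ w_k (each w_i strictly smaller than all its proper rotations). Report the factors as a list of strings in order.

emit factor 1: 'h' (i=0, period=1)
emit factor 2: 'c' (i=1, period=1)
emit factor 3: 'bd' (i=2, period=2)
emit factor 4: 'bbg' (i=4, period=3)
emit factor 5: 'agccdb' (i=7, period=6)

["h", "c", "bd", "bbg", "agccdb"]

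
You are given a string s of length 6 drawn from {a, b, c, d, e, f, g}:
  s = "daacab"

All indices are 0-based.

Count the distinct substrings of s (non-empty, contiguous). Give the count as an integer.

rank→(start, suffix):
  0 → (1, 'aacab')
  1 → (4, 'ab')
  2 → (2, 'acab')
  3 → (5, 'b')
  4 → (3, 'cab')
  5 → (0, 'daacab')

SA = [1, 4, 2, 5, 3, 0]
[i] adj suffixes → lcp
  [1] 1/4 → 1 ('a')
  [2] 4/2 → 1 ('a')
  [3] 2/5 → 0 ('')
  [4] 5/3 → 0 ('')
  [5] 3/0 → 0 ('')

n(n+1)/2 = 6·7/2 = 21
Σ LCP = 0 + 1 + 1 + 0 + 0 + 0 = 2
distinct = 21 − 2 = 19

19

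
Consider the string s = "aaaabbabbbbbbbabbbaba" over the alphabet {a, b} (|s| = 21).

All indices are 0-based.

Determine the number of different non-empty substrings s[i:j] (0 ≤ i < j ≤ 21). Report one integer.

rank→(start, suffix):
  0 → (20, 'a')
  1 → (0, 'aaaabbabbbbbbbabbbaba')
  2 → (1, 'aaabbabbbbbbbabbbaba')
  3 → (2, 'aabbabbbbbbbabbbaba')
  4 → (18, 'aba')
  5 → (3, 'abbabbbbbbbabbbaba')
  6 → (14, 'abbbaba')
  7 → (6, 'abbbbbbbabbbaba')
  8 → (19, 'ba')
  9 → (17, 'baba')
  10 → (13, 'babbbaba')
  11 → (5, 'babbbbbbbabbbaba')
  12 → (16, 'bbaba')
  13 → (12, 'bbabbbaba')
  14 → (4, 'bbabbbbbbbabbbaba')
  15 → (15, 'bbbaba')
  16 → (11, 'bbbabbbaba')
  17 → (10, 'bbbbabbbaba')
  18 → (9, 'bbbbbabbbaba')
  19 → (8, 'bbbbbbabbbaba')
  20 → (7, 'bbbbbbbabbbaba')

SA = [20, 0, 1, 2, 18, 3, 14, 6, 19, 17, 13, 5, 16, 12, 4, 15, 11, 10, 9, 8, 7]
[i] adj suffixes → lcp
  [1] 20/0 → 1 ('a')
  [2] 0/1 → 3 ('aaa')
  [3] 1/2 → 2 ('aa')
  [4] 2/18 → 1 ('a')
  [5] 18/3 → 2 ('ab')
  [6] 3/14 → 3 ('abb')
  [7] 14/6 → 4 ('abbb')
  [8] 6/19 → 0 ('')
  [9] 19/17 → 2 ('ba')
  [10] 17/13 → 3 ('bab')
  [11] 13/5 → 5 ('babbb')
  [12] 5/16 → 1 ('b')
  [13] 16/12 → 4 ('bbab')
  [14] 12/4 → 6 ('bbabbb')
  [15] 4/15 → 2 ('bb')
  [16] 15/11 → 5 ('bbbab')
  [17] 11/10 → 3 ('bbb')
  [18] 10/9 → 4 ('bbbb')
  [19] 9/8 → 5 ('bbbbb')
  [20] 8/7 → 6 ('bbbbbb')

n(n+1)/2 = 21·22/2 = 231
Σ LCP = 0 + 1 + 3 + 2 + 1 + 2 + 3 + 4 + 0 + 2 + 3 + 5 + 1 + 4 + 6 + 2 + 5 + 3 + 4 + 5 + 6 = 62
distinct = 231 − 62 = 169

169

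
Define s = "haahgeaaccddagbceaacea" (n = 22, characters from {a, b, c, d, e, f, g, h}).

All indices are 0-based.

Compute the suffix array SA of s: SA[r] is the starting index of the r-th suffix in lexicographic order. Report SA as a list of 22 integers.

[21, 6, 17, 1, 7, 18, 12, 2, 14, 8, 9, 19, 15, 11, 10, 20, 5, 16, 13, 4, 0, 3]

sorted suffixes:
  #0 SA[0]=21  'a'
  #1 SA[1]=6  'aaccddagbceaacea'
  #2 SA[2]=17  'aacea'
  #3 SA[3]=1  'aahgeaaccddagbceaacea'
  #4 SA[4]=7  'accddagbceaacea'
  #5 SA[5]=18  'acea'
  #6 SA[6]=12  'agbceaacea'
  #7 SA[7]=2  'ahgeaaccddagbceaacea'
  #8 SA[8]=14  'bceaacea'
  #9 SA[9]=8  'ccddagbceaacea'
  #10 SA[10]=9  'cddagbceaacea'
  #11 SA[11]=19  'cea'
  #12 SA[12]=15  'ceaacea'
  #13 SA[13]=11  'dagbceaacea'
  #14 SA[14]=10  'ddagbceaacea'
  #15 SA[15]=20  'ea'
  #16 SA[16]=5  'eaaccddagbceaacea'
  #17 SA[17]=16  'eaacea'
  #18 SA[18]=13  'gbceaacea'
  #19 SA[19]=4  'geaaccddagbceaacea'
  #20 SA[20]=0  'haahgeaaccddagbceaacea'
  #21 SA[21]=3  'hgeaaccddagbceaacea'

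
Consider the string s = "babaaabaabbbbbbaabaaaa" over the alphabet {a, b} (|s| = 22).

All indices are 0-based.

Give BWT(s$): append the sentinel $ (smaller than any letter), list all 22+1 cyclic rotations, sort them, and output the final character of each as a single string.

rank  rotation                 last
    0  $babaaabaabbbbbbaabaaaa  a
    1  a$babaaabaabbbbbbaabaaa  a
    2  aa$babaaabaabbbbbbaabaa  a
    3  aaa$babaaabaabbbbbbaaba  a
    4  aaaa$babaaabaabbbbbbaab  b
    5  aaabaabbbbbbaabaaaa$bab  b
    6  aabaaaa$babaaabaabbbbbb  b
    7  aabaabbbbbbaabaaaa$baba  a
    8  aabbbbbbaabaaaa$babaaab  b
    9  abaaaa$babaaabaabbbbbba  a
   10  abaaabaabbbbbbaabaaaa$b  b
   11  abaabbbbbbaabaaaa$babaa  a
   12  abbbbbbaabaaaa$babaaaba  a
   13  baaaa$babaaabaabbbbbbaa  a
   14  baaabaabbbbbbaabaaaa$ba  a
   15  baabaaaa$babaaabaabbbbb  b
   16  baabbbbbbaabaaaa$babaaa  a
   17  babaaabaabbbbbbaabaaaa$  $
   18  bbaabaaaa$babaaabaabbbb  b
   19  bbbaabaaaa$babaaabaabbb  b
   20  bbbbaabaaaa$babaaabaabb  b
   21  bbbbbaabaaaa$babaaabaab  b
   22  bbbbbbaabaaaa$babaaabaa  a

aaaabbbababaaaaba$bbbba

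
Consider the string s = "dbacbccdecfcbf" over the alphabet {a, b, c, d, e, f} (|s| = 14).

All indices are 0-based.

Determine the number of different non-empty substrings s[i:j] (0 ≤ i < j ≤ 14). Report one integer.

rank | idx | suffix
   0 |   2 | acbccdecfcbf
   1 |   1 | bacbccdecfcbf
   2 |   4 | bccdecfcbf
   3 |  12 | bf
   4 |   3 | cbccdecfcbf
   5 |  11 | cbf
   6 |   5 | ccdecfcbf
   7 |   6 | cdecfcbf
   8 |   9 | cfcbf
   9 |   0 | dbacbccdecfcbf
  10 |   7 | decfcbf
  11 |   8 | ecfcbf
  12 |  13 | f
  13 |  10 | fcbf

SA = [2, 1, 4, 12, 3, 11, 5, 6, 9, 0, 7, 8, 13, 10]
[i] adj suffixes → lcp
  [1] 2/1 → 0 ('')
  [2] 1/4 → 1 ('b')
  [3] 4/12 → 1 ('b')
  [4] 12/3 → 0 ('')
  [5] 3/11 → 2 ('cb')
  [6] 11/5 → 1 ('c')
  [7] 5/6 → 1 ('c')
  [8] 6/9 → 1 ('c')
  [9] 9/0 → 0 ('')
  [10] 0/7 → 1 ('d')
  [11] 7/8 → 0 ('')
  [12] 8/13 → 0 ('')
  [13] 13/10 → 1 ('f')

n(n+1)/2 = 14·15/2 = 105
Σ LCP = 0 + 0 + 1 + 1 + 0 + 2 + 1 + 1 + 1 + 0 + 1 + 0 + 0 + 1 = 9
distinct = 105 − 9 = 96

96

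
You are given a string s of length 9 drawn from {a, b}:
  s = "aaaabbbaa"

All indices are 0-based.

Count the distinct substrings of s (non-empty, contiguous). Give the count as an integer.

33

rank→(start, suffix):
  0 → (8, 'a')
  1 → (7, 'aa')
  2 → (0, 'aaaabbbaa')
  3 → (1, 'aaabbbaa')
  4 → (2, 'aabbbaa')
  5 → (3, 'abbbaa')
  6 → (6, 'baa')
  7 → (5, 'bbaa')
  8 → (4, 'bbbaa')

SA = [8, 7, 0, 1, 2, 3, 6, 5, 4]
[i] adj suffixes → lcp
  [1] 8/7 → 1 ('a')
  [2] 7/0 → 2 ('aa')
  [3] 0/1 → 3 ('aaa')
  [4] 1/2 → 2 ('aa')
  [5] 2/3 → 1 ('a')
  [6] 3/6 → 0 ('')
  [7] 6/5 → 1 ('b')
  [8] 5/4 → 2 ('bb')

n(n+1)/2 = 9·10/2 = 45
Σ LCP = 0 + 1 + 2 + 3 + 2 + 1 + 0 + 1 + 2 = 12
distinct = 45 − 12 = 33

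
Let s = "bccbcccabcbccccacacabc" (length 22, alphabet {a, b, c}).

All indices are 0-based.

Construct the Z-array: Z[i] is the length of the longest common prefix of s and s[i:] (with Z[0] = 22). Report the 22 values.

Z[0]=22
i=1: fresh scan; Z[1]=0
i=2: fresh scan; Z[2]=0
i=3: fresh scan; Z[3]=3 extend→box=[3,6)
i=4: min(r-i=2, Z[1]=0)=0; Z[4]=0
i=5: min(r-i=1, Z[2]=0)=0; Z[5]=0
i=6: fresh scan; Z[6]=0
i=7: fresh scan; Z[7]=0
i=8: fresh scan; Z[8]=2 extend→box=[8,10)
i=9: min(r-i=1, Z[1]=0)=0; Z[9]=0
i=10: fresh scan; Z[10]=3 extend→box=[10,13)
i=11: min(r-i=2, Z[1]=0)=0; Z[11]=0
i=12: min(r-i=1, Z[2]=0)=0; Z[12]=0
i=13: fresh scan; Z[13]=0
i=14: fresh scan; Z[14]=0
i=15: fresh scan; Z[15]=0
i=16: fresh scan; Z[16]=0
i=17: fresh scan; Z[17]=0
i=18: fresh scan; Z[18]=0
i=19: fresh scan; Z[19]=0
i=20: fresh scan; Z[20]=2 extend→box=[20,22)
i=21: min(r-i=1, Z[1]=0)=0; Z[21]=0

[22, 0, 0, 3, 0, 0, 0, 0, 2, 0, 3, 0, 0, 0, 0, 0, 0, 0, 0, 0, 2, 0]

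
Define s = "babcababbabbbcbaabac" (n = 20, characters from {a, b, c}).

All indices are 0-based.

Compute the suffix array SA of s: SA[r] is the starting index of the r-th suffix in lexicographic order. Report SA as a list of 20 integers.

rank→(start, suffix):
  0 → (15, 'aabac')
  1 → (4, 'ababbabbbcbaabac')
  2 → (16, 'abac')
  3 → (6, 'abbabbbcbaabac')
  4 → (9, 'abbbcbaabac')
  5 → (1, 'abcababbabbbcbaabac')
  6 → (18, 'ac')
  7 → (14, 'baabac')
  8 → (5, 'babbabbbcbaabac')
  9 → (8, 'babbbcbaabac')
  10 → (0, 'babcababbabbbcbaabac')
  11 → (17, 'bac')
  12 → (7, 'bbabbbcbaabac')
  13 → (10, 'bbbcbaabac')
  14 → (11, 'bbcbaabac')
  15 → (2, 'bcababbabbbcbaabac')
  16 → (12, 'bcbaabac')
  17 → (19, 'c')
  18 → (3, 'cababbabbbcbaabac')
  19 → (13, 'cbaabac')

[15, 4, 16, 6, 9, 1, 18, 14, 5, 8, 0, 17, 7, 10, 11, 2, 12, 19, 3, 13]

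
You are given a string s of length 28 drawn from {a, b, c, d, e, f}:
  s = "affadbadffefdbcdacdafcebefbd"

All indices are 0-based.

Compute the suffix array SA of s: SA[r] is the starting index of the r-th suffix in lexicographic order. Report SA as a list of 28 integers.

[16, 3, 6, 19, 0, 5, 13, 26, 23, 14, 17, 21, 27, 15, 18, 4, 12, 7, 22, 24, 10, 2, 25, 20, 11, 9, 1, 8]

rank→(start, suffix):
  0 → (16, 'acdafcebefbd')
  1 → (3, 'adbadffefdbcdacdafcebefbd')
  2 → (6, 'adffefdbcdacdafcebefbd')
  3 → (19, 'afcebefbd')
  4 → (0, 'affadbadffefdbcdacdafcebefbd')
  5 → (5, 'badffefdbcdacdafcebefbd')
  6 → (13, 'bcdacdafcebefbd')
  7 → (26, 'bd')
  8 → (23, 'befbd')
  9 → (14, 'cdacdafcebefbd')
  10 → (17, 'cdafcebefbd')
  11 → (21, 'cebefbd')
  12 → (27, 'd')
  13 → (15, 'dacdafcebefbd')
  14 → (18, 'dafcebefbd')
  15 → (4, 'dbadffefdbcdacdafcebefbd')
  16 → (12, 'dbcdacdafcebefbd')
  17 → (7, 'dffefdbcdacdafcebefbd')
  18 → (22, 'ebefbd')
  19 → (24, 'efbd')
  20 → (10, 'efdbcdacdafcebefbd')
  21 → (2, 'fadbadffefdbcdacdafcebefbd')
  22 → (25, 'fbd')
  23 → (20, 'fcebefbd')
  24 → (11, 'fdbcdacdafcebefbd')
  25 → (9, 'fefdbcdacdafcebefbd')
  26 → (1, 'ffadbadffefdbcdacdafcebefbd')
  27 → (8, 'ffefdbcdacdafcebefbd')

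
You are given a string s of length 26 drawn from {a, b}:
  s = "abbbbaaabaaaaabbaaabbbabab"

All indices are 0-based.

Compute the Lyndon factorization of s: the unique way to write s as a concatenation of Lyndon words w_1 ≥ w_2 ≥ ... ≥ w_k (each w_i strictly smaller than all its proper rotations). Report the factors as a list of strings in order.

["abbbb", "aaab", "aaaaabbaaabbbabab"]

emit factor 1: 'abbbb' (i=0, period=5)
emit factor 2: 'aaab' (i=5, period=4)
emit factor 3: 'aaaaabbaaabbbabab' (i=9, period=17)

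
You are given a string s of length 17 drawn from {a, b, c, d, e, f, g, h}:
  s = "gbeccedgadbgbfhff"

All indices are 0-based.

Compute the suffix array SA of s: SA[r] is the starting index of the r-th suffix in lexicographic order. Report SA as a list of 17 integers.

sorted suffixes:
  #0 SA[0]=8  'adbgbfhff'
  #1 SA[1]=1  'beccedgadbgbfhff'
  #2 SA[2]=12  'bfhff'
  #3 SA[3]=10  'bgbfhff'
  #4 SA[4]=3  'ccedgadbgbfhff'
  #5 SA[5]=4  'cedgadbgbfhff'
  #6 SA[6]=9  'dbgbfhff'
  #7 SA[7]=6  'dgadbgbfhff'
  #8 SA[8]=2  'eccedgadbgbfhff'
  #9 SA[9]=5  'edgadbgbfhff'
  #10 SA[10]=16  'f'
  #11 SA[11]=15  'ff'
  #12 SA[12]=13  'fhff'
  #13 SA[13]=7  'gadbgbfhff'
  #14 SA[14]=0  'gbeccedgadbgbfhff'
  #15 SA[15]=11  'gbfhff'
  #16 SA[16]=14  'hff'

[8, 1, 12, 10, 3, 4, 9, 6, 2, 5, 16, 15, 13, 7, 0, 11, 14]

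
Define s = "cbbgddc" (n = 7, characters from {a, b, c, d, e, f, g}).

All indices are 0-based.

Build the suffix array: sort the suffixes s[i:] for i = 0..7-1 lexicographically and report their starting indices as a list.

rank | idx | suffix
   0 |   1 | bbgddc
   1 |   2 | bgddc
   2 |   6 | c
   3 |   0 | cbbgddc
   4 |   5 | dc
   5 |   4 | ddc
   6 |   3 | gddc

[1, 2, 6, 0, 5, 4, 3]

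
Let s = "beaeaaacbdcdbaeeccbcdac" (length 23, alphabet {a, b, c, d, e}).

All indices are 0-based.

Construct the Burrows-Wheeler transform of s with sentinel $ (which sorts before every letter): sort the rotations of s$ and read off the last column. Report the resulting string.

rank  rotation                  last
    0  $beaeaaacbdcdbaeeccbcdac  c
    1  aaacbdcdbaeeccbcdac$beae  e
    2  aacbdcdbaeeccbcdac$beaea  a
    3  ac$beaeaaacbdcdbaeeccbcd  d
    4  acbdcdbaeeccbcdac$beaeaa  a
    5  aeaaacbdcdbaeeccbcdac$be  e
    6  aeeccbcdac$beaeaaacbdcdb  b
    7  baeeccbcdac$beaeaaacbdcd  d
    8  bcdac$beaeaaacbdcdbaeecc  c
    9  bdcdbaeeccbcdac$beaeaaac  c
   10  beaeaaacbdcdbaeeccbcdac$  $
   11  c$beaeaaacbdcdbaeeccbcda  a
   12  cbcdac$beaeaaacbdcdbaeec  c
   13  cbdcdbaeeccbcdac$beaeaaa  a
   14  ccbcdac$beaeaaacbdcdbaee  e
   15  cdac$beaeaaacbdcdbaeeccb  b
   16  cdbaeeccbcdac$beaeaaacbd  d
   17  dac$beaeaaacbdcdbaeeccbc  c
   18  dbaeeccbcdac$beaeaaacbdc  c
   19  dcdbaeeccbcdac$beaeaaacb  b
   20  eaaacbdcdbaeeccbcdac$bea  a
   21  eaeaaacbdcdbaeeccbcdac$b  b
   22  eccbcdac$beaeaaacbdcdbae  e
   23  eeccbcdac$beaeaaacbdcdba  a

ceadaebdcc$acaebdccbabea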